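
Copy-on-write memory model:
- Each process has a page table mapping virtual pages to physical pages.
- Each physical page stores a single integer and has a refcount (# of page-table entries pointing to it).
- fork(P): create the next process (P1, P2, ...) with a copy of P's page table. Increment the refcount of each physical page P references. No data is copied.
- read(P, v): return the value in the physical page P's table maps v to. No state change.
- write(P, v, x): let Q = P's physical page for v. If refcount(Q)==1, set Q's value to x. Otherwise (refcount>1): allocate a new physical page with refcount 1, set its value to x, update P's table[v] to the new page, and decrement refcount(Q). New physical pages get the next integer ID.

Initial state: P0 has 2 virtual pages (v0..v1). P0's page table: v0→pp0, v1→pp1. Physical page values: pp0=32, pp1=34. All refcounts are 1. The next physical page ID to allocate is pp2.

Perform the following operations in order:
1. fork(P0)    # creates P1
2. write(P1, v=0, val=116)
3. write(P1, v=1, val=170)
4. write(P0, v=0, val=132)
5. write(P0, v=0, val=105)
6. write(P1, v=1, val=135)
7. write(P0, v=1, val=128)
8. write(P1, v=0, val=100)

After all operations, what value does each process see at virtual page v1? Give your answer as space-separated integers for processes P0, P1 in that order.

Answer: 128 135

Derivation:
Op 1: fork(P0) -> P1. 2 ppages; refcounts: pp0:2 pp1:2
Op 2: write(P1, v0, 116). refcount(pp0)=2>1 -> COPY to pp2. 3 ppages; refcounts: pp0:1 pp1:2 pp2:1
Op 3: write(P1, v1, 170). refcount(pp1)=2>1 -> COPY to pp3. 4 ppages; refcounts: pp0:1 pp1:1 pp2:1 pp3:1
Op 4: write(P0, v0, 132). refcount(pp0)=1 -> write in place. 4 ppages; refcounts: pp0:1 pp1:1 pp2:1 pp3:1
Op 5: write(P0, v0, 105). refcount(pp0)=1 -> write in place. 4 ppages; refcounts: pp0:1 pp1:1 pp2:1 pp3:1
Op 6: write(P1, v1, 135). refcount(pp3)=1 -> write in place. 4 ppages; refcounts: pp0:1 pp1:1 pp2:1 pp3:1
Op 7: write(P0, v1, 128). refcount(pp1)=1 -> write in place. 4 ppages; refcounts: pp0:1 pp1:1 pp2:1 pp3:1
Op 8: write(P1, v0, 100). refcount(pp2)=1 -> write in place. 4 ppages; refcounts: pp0:1 pp1:1 pp2:1 pp3:1
P0: v1 -> pp1 = 128
P1: v1 -> pp3 = 135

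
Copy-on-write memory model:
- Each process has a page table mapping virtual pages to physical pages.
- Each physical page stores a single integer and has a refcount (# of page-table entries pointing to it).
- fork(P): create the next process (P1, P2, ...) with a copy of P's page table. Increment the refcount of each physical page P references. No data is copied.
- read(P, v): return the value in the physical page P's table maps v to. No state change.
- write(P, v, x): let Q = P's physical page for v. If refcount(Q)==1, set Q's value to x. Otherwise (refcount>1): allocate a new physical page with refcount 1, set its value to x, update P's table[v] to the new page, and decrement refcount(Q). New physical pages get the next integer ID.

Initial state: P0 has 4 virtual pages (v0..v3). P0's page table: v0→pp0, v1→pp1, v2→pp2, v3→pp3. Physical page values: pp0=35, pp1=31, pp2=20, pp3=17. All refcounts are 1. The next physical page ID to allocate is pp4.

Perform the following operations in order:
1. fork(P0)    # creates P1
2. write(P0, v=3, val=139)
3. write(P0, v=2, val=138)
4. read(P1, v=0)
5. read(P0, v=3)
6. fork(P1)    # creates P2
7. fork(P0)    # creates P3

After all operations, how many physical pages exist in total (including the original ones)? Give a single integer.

Op 1: fork(P0) -> P1. 4 ppages; refcounts: pp0:2 pp1:2 pp2:2 pp3:2
Op 2: write(P0, v3, 139). refcount(pp3)=2>1 -> COPY to pp4. 5 ppages; refcounts: pp0:2 pp1:2 pp2:2 pp3:1 pp4:1
Op 3: write(P0, v2, 138). refcount(pp2)=2>1 -> COPY to pp5. 6 ppages; refcounts: pp0:2 pp1:2 pp2:1 pp3:1 pp4:1 pp5:1
Op 4: read(P1, v0) -> 35. No state change.
Op 5: read(P0, v3) -> 139. No state change.
Op 6: fork(P1) -> P2. 6 ppages; refcounts: pp0:3 pp1:3 pp2:2 pp3:2 pp4:1 pp5:1
Op 7: fork(P0) -> P3. 6 ppages; refcounts: pp0:4 pp1:4 pp2:2 pp3:2 pp4:2 pp5:2

Answer: 6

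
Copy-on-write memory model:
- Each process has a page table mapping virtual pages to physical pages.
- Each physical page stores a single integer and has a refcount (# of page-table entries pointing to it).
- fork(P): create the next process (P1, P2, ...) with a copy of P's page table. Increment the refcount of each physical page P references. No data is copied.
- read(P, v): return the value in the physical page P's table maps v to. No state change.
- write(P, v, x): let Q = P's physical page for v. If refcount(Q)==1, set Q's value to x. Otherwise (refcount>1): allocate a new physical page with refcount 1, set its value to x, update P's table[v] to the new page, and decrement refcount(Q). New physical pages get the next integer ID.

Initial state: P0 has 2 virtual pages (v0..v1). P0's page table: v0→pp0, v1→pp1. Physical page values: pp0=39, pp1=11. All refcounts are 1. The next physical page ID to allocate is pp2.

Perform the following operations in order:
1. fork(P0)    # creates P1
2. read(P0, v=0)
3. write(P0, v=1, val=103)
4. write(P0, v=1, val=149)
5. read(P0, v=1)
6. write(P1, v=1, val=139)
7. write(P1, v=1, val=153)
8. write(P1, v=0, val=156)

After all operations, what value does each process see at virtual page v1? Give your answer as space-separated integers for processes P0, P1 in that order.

Op 1: fork(P0) -> P1. 2 ppages; refcounts: pp0:2 pp1:2
Op 2: read(P0, v0) -> 39. No state change.
Op 3: write(P0, v1, 103). refcount(pp1)=2>1 -> COPY to pp2. 3 ppages; refcounts: pp0:2 pp1:1 pp2:1
Op 4: write(P0, v1, 149). refcount(pp2)=1 -> write in place. 3 ppages; refcounts: pp0:2 pp1:1 pp2:1
Op 5: read(P0, v1) -> 149. No state change.
Op 6: write(P1, v1, 139). refcount(pp1)=1 -> write in place. 3 ppages; refcounts: pp0:2 pp1:1 pp2:1
Op 7: write(P1, v1, 153). refcount(pp1)=1 -> write in place. 3 ppages; refcounts: pp0:2 pp1:1 pp2:1
Op 8: write(P1, v0, 156). refcount(pp0)=2>1 -> COPY to pp3. 4 ppages; refcounts: pp0:1 pp1:1 pp2:1 pp3:1
P0: v1 -> pp2 = 149
P1: v1 -> pp1 = 153

Answer: 149 153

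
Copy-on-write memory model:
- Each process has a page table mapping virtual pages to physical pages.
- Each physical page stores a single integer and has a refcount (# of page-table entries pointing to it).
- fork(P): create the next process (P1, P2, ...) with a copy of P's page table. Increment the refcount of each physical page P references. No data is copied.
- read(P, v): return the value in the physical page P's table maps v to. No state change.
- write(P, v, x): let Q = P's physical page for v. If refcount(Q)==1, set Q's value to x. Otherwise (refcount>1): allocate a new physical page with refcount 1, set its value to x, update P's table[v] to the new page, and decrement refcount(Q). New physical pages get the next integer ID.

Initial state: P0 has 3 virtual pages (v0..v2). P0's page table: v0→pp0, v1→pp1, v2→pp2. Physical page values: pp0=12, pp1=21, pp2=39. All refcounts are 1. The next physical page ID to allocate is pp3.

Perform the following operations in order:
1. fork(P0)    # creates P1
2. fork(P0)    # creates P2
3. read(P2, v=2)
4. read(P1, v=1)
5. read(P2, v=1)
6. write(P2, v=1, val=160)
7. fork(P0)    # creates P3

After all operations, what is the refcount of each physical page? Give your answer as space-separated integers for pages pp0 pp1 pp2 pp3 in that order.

Op 1: fork(P0) -> P1. 3 ppages; refcounts: pp0:2 pp1:2 pp2:2
Op 2: fork(P0) -> P2. 3 ppages; refcounts: pp0:3 pp1:3 pp2:3
Op 3: read(P2, v2) -> 39. No state change.
Op 4: read(P1, v1) -> 21. No state change.
Op 5: read(P2, v1) -> 21. No state change.
Op 6: write(P2, v1, 160). refcount(pp1)=3>1 -> COPY to pp3. 4 ppages; refcounts: pp0:3 pp1:2 pp2:3 pp3:1
Op 7: fork(P0) -> P3. 4 ppages; refcounts: pp0:4 pp1:3 pp2:4 pp3:1

Answer: 4 3 4 1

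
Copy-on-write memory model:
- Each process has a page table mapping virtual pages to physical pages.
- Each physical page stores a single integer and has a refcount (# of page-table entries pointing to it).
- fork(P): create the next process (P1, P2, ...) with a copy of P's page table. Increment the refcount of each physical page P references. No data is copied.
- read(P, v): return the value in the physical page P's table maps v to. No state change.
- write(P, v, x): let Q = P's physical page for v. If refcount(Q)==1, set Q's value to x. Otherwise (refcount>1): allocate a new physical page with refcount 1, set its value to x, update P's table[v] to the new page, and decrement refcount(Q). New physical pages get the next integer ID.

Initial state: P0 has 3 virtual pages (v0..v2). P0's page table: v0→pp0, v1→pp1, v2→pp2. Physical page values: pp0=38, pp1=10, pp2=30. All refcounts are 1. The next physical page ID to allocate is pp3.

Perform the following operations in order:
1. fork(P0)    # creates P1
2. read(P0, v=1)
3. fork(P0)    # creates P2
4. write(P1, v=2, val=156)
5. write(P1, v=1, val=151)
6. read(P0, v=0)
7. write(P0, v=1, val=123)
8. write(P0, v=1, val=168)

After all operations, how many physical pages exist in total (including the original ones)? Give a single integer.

Op 1: fork(P0) -> P1. 3 ppages; refcounts: pp0:2 pp1:2 pp2:2
Op 2: read(P0, v1) -> 10. No state change.
Op 3: fork(P0) -> P2. 3 ppages; refcounts: pp0:3 pp1:3 pp2:3
Op 4: write(P1, v2, 156). refcount(pp2)=3>1 -> COPY to pp3. 4 ppages; refcounts: pp0:3 pp1:3 pp2:2 pp3:1
Op 5: write(P1, v1, 151). refcount(pp1)=3>1 -> COPY to pp4. 5 ppages; refcounts: pp0:3 pp1:2 pp2:2 pp3:1 pp4:1
Op 6: read(P0, v0) -> 38. No state change.
Op 7: write(P0, v1, 123). refcount(pp1)=2>1 -> COPY to pp5. 6 ppages; refcounts: pp0:3 pp1:1 pp2:2 pp3:1 pp4:1 pp5:1
Op 8: write(P0, v1, 168). refcount(pp5)=1 -> write in place. 6 ppages; refcounts: pp0:3 pp1:1 pp2:2 pp3:1 pp4:1 pp5:1

Answer: 6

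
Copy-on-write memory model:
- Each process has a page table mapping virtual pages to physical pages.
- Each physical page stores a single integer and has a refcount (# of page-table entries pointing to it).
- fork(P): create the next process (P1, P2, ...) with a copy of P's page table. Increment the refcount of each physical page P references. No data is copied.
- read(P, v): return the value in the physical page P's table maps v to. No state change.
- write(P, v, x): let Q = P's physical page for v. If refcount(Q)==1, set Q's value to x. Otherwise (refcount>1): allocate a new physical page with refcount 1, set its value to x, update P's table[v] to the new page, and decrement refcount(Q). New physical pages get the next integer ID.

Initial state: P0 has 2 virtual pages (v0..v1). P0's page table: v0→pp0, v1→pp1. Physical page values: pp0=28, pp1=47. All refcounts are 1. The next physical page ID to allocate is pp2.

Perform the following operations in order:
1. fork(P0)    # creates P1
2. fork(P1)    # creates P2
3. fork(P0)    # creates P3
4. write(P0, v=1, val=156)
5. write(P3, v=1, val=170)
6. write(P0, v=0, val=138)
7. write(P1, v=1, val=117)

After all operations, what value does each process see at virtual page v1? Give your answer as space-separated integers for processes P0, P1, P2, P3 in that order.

Op 1: fork(P0) -> P1. 2 ppages; refcounts: pp0:2 pp1:2
Op 2: fork(P1) -> P2. 2 ppages; refcounts: pp0:3 pp1:3
Op 3: fork(P0) -> P3. 2 ppages; refcounts: pp0:4 pp1:4
Op 4: write(P0, v1, 156). refcount(pp1)=4>1 -> COPY to pp2. 3 ppages; refcounts: pp0:4 pp1:3 pp2:1
Op 5: write(P3, v1, 170). refcount(pp1)=3>1 -> COPY to pp3. 4 ppages; refcounts: pp0:4 pp1:2 pp2:1 pp3:1
Op 6: write(P0, v0, 138). refcount(pp0)=4>1 -> COPY to pp4. 5 ppages; refcounts: pp0:3 pp1:2 pp2:1 pp3:1 pp4:1
Op 7: write(P1, v1, 117). refcount(pp1)=2>1 -> COPY to pp5. 6 ppages; refcounts: pp0:3 pp1:1 pp2:1 pp3:1 pp4:1 pp5:1
P0: v1 -> pp2 = 156
P1: v1 -> pp5 = 117
P2: v1 -> pp1 = 47
P3: v1 -> pp3 = 170

Answer: 156 117 47 170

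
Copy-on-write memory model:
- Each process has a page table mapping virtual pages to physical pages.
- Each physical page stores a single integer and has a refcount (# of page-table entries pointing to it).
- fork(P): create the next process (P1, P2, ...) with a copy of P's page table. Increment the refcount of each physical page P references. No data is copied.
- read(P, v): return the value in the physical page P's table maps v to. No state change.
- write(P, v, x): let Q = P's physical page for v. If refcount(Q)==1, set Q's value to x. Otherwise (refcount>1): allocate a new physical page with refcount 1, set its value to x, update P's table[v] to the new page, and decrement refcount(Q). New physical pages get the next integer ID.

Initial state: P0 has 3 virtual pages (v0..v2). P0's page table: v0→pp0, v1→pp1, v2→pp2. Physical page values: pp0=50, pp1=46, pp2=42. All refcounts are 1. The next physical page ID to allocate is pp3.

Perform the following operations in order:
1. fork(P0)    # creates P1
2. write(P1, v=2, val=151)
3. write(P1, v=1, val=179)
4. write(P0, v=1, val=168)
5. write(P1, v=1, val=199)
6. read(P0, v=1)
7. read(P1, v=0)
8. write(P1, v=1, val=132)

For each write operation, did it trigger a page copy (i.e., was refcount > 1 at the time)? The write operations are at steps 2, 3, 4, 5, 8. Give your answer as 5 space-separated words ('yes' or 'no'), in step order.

Op 1: fork(P0) -> P1. 3 ppages; refcounts: pp0:2 pp1:2 pp2:2
Op 2: write(P1, v2, 151). refcount(pp2)=2>1 -> COPY to pp3. 4 ppages; refcounts: pp0:2 pp1:2 pp2:1 pp3:1
Op 3: write(P1, v1, 179). refcount(pp1)=2>1 -> COPY to pp4. 5 ppages; refcounts: pp0:2 pp1:1 pp2:1 pp3:1 pp4:1
Op 4: write(P0, v1, 168). refcount(pp1)=1 -> write in place. 5 ppages; refcounts: pp0:2 pp1:1 pp2:1 pp3:1 pp4:1
Op 5: write(P1, v1, 199). refcount(pp4)=1 -> write in place. 5 ppages; refcounts: pp0:2 pp1:1 pp2:1 pp3:1 pp4:1
Op 6: read(P0, v1) -> 168. No state change.
Op 7: read(P1, v0) -> 50. No state change.
Op 8: write(P1, v1, 132). refcount(pp4)=1 -> write in place. 5 ppages; refcounts: pp0:2 pp1:1 pp2:1 pp3:1 pp4:1

yes yes no no no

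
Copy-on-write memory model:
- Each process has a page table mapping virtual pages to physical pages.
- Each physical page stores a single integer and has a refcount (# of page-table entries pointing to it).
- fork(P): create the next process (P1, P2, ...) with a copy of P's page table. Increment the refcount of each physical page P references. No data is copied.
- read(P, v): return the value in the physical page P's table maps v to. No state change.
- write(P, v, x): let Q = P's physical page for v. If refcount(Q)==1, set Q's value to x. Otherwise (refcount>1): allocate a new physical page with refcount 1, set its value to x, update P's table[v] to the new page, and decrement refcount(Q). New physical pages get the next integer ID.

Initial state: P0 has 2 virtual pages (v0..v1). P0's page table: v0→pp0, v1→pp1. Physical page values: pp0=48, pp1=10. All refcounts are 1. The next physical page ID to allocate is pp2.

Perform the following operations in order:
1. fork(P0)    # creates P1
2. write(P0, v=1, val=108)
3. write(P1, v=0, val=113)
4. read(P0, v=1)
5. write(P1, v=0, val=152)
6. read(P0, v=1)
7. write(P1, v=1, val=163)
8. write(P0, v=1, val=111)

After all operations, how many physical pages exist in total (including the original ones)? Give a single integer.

Answer: 4

Derivation:
Op 1: fork(P0) -> P1. 2 ppages; refcounts: pp0:2 pp1:2
Op 2: write(P0, v1, 108). refcount(pp1)=2>1 -> COPY to pp2. 3 ppages; refcounts: pp0:2 pp1:1 pp2:1
Op 3: write(P1, v0, 113). refcount(pp0)=2>1 -> COPY to pp3. 4 ppages; refcounts: pp0:1 pp1:1 pp2:1 pp3:1
Op 4: read(P0, v1) -> 108. No state change.
Op 5: write(P1, v0, 152). refcount(pp3)=1 -> write in place. 4 ppages; refcounts: pp0:1 pp1:1 pp2:1 pp3:1
Op 6: read(P0, v1) -> 108. No state change.
Op 7: write(P1, v1, 163). refcount(pp1)=1 -> write in place. 4 ppages; refcounts: pp0:1 pp1:1 pp2:1 pp3:1
Op 8: write(P0, v1, 111). refcount(pp2)=1 -> write in place. 4 ppages; refcounts: pp0:1 pp1:1 pp2:1 pp3:1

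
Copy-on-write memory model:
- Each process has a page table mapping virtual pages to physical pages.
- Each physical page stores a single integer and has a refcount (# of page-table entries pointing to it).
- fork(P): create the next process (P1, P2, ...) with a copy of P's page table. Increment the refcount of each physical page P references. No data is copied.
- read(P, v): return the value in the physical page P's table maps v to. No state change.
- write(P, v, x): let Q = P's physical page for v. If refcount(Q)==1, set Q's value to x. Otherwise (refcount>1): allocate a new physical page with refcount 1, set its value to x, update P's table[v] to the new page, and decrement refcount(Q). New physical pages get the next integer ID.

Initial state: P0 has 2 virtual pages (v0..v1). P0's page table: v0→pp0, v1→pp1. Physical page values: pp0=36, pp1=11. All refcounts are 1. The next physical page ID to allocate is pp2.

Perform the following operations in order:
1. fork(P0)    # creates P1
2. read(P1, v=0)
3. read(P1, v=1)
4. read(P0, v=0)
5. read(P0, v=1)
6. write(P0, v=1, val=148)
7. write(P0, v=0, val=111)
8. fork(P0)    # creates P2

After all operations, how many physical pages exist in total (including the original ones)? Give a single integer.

Op 1: fork(P0) -> P1. 2 ppages; refcounts: pp0:2 pp1:2
Op 2: read(P1, v0) -> 36. No state change.
Op 3: read(P1, v1) -> 11. No state change.
Op 4: read(P0, v0) -> 36. No state change.
Op 5: read(P0, v1) -> 11. No state change.
Op 6: write(P0, v1, 148). refcount(pp1)=2>1 -> COPY to pp2. 3 ppages; refcounts: pp0:2 pp1:1 pp2:1
Op 7: write(P0, v0, 111). refcount(pp0)=2>1 -> COPY to pp3. 4 ppages; refcounts: pp0:1 pp1:1 pp2:1 pp3:1
Op 8: fork(P0) -> P2. 4 ppages; refcounts: pp0:1 pp1:1 pp2:2 pp3:2

Answer: 4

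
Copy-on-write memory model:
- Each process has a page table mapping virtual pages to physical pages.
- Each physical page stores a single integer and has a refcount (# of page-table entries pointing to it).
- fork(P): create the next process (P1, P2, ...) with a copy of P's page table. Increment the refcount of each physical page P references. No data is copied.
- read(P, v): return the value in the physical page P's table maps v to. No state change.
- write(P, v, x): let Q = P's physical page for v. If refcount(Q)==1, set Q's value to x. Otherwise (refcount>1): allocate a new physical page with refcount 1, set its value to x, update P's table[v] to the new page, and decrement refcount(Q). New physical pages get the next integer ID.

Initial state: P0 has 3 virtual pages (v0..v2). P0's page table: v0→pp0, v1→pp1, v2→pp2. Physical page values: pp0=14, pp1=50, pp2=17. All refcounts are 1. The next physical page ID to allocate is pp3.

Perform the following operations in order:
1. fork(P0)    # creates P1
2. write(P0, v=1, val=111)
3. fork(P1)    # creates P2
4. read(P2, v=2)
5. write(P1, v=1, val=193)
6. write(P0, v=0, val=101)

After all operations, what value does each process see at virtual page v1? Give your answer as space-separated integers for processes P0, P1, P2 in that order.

Op 1: fork(P0) -> P1. 3 ppages; refcounts: pp0:2 pp1:2 pp2:2
Op 2: write(P0, v1, 111). refcount(pp1)=2>1 -> COPY to pp3. 4 ppages; refcounts: pp0:2 pp1:1 pp2:2 pp3:1
Op 3: fork(P1) -> P2. 4 ppages; refcounts: pp0:3 pp1:2 pp2:3 pp3:1
Op 4: read(P2, v2) -> 17. No state change.
Op 5: write(P1, v1, 193). refcount(pp1)=2>1 -> COPY to pp4. 5 ppages; refcounts: pp0:3 pp1:1 pp2:3 pp3:1 pp4:1
Op 6: write(P0, v0, 101). refcount(pp0)=3>1 -> COPY to pp5. 6 ppages; refcounts: pp0:2 pp1:1 pp2:3 pp3:1 pp4:1 pp5:1
P0: v1 -> pp3 = 111
P1: v1 -> pp4 = 193
P2: v1 -> pp1 = 50

Answer: 111 193 50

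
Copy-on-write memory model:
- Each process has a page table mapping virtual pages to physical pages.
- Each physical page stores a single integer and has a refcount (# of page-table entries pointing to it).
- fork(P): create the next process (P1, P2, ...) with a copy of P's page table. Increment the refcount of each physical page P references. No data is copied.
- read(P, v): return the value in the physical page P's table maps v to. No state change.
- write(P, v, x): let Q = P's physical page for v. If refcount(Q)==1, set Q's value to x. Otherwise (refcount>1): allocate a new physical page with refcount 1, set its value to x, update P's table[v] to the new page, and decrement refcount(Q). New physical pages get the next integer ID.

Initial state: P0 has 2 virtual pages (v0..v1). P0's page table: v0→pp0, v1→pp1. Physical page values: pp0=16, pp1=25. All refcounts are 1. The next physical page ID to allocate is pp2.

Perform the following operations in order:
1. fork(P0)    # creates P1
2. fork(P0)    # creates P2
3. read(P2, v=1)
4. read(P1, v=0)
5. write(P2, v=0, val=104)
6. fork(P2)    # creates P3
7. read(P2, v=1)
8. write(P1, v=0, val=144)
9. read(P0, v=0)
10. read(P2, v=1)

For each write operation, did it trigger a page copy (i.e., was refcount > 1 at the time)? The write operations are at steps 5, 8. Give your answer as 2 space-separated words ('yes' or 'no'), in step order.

Op 1: fork(P0) -> P1. 2 ppages; refcounts: pp0:2 pp1:2
Op 2: fork(P0) -> P2. 2 ppages; refcounts: pp0:3 pp1:3
Op 3: read(P2, v1) -> 25. No state change.
Op 4: read(P1, v0) -> 16. No state change.
Op 5: write(P2, v0, 104). refcount(pp0)=3>1 -> COPY to pp2. 3 ppages; refcounts: pp0:2 pp1:3 pp2:1
Op 6: fork(P2) -> P3. 3 ppages; refcounts: pp0:2 pp1:4 pp2:2
Op 7: read(P2, v1) -> 25. No state change.
Op 8: write(P1, v0, 144). refcount(pp0)=2>1 -> COPY to pp3. 4 ppages; refcounts: pp0:1 pp1:4 pp2:2 pp3:1
Op 9: read(P0, v0) -> 16. No state change.
Op 10: read(P2, v1) -> 25. No state change.

yes yes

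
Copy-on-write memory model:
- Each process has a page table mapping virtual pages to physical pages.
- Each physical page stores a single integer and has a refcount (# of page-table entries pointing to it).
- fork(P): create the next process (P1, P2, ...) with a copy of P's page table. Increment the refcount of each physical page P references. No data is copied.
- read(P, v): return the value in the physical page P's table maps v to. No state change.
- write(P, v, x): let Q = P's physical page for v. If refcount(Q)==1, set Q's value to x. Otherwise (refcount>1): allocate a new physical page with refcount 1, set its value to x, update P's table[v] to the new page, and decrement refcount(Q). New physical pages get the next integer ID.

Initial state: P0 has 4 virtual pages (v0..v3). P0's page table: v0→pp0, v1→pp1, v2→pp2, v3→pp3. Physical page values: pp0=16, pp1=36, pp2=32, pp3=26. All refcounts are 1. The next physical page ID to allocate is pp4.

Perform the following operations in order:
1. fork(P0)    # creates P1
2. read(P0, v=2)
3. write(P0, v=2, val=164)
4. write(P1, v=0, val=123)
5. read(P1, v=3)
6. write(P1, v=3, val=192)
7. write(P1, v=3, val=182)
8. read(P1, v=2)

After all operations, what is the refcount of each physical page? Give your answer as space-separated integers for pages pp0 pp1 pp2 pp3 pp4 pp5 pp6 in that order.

Answer: 1 2 1 1 1 1 1

Derivation:
Op 1: fork(P0) -> P1. 4 ppages; refcounts: pp0:2 pp1:2 pp2:2 pp3:2
Op 2: read(P0, v2) -> 32. No state change.
Op 3: write(P0, v2, 164). refcount(pp2)=2>1 -> COPY to pp4. 5 ppages; refcounts: pp0:2 pp1:2 pp2:1 pp3:2 pp4:1
Op 4: write(P1, v0, 123). refcount(pp0)=2>1 -> COPY to pp5. 6 ppages; refcounts: pp0:1 pp1:2 pp2:1 pp3:2 pp4:1 pp5:1
Op 5: read(P1, v3) -> 26. No state change.
Op 6: write(P1, v3, 192). refcount(pp3)=2>1 -> COPY to pp6. 7 ppages; refcounts: pp0:1 pp1:2 pp2:1 pp3:1 pp4:1 pp5:1 pp6:1
Op 7: write(P1, v3, 182). refcount(pp6)=1 -> write in place. 7 ppages; refcounts: pp0:1 pp1:2 pp2:1 pp3:1 pp4:1 pp5:1 pp6:1
Op 8: read(P1, v2) -> 32. No state change.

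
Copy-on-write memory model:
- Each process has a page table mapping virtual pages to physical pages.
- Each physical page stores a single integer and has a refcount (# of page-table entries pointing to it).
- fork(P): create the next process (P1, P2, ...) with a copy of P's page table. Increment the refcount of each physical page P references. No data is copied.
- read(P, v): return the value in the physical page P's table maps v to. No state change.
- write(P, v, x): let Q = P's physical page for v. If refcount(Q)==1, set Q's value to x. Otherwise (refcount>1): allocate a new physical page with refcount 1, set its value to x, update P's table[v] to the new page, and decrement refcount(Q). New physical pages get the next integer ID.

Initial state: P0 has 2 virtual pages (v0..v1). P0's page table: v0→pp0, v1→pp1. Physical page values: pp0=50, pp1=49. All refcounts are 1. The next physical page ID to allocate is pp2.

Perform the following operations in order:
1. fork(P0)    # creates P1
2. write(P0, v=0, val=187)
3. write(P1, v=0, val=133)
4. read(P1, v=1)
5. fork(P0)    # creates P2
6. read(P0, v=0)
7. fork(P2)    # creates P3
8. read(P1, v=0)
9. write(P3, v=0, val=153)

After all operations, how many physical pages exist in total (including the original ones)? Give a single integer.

Op 1: fork(P0) -> P1. 2 ppages; refcounts: pp0:2 pp1:2
Op 2: write(P0, v0, 187). refcount(pp0)=2>1 -> COPY to pp2. 3 ppages; refcounts: pp0:1 pp1:2 pp2:1
Op 3: write(P1, v0, 133). refcount(pp0)=1 -> write in place. 3 ppages; refcounts: pp0:1 pp1:2 pp2:1
Op 4: read(P1, v1) -> 49. No state change.
Op 5: fork(P0) -> P2. 3 ppages; refcounts: pp0:1 pp1:3 pp2:2
Op 6: read(P0, v0) -> 187. No state change.
Op 7: fork(P2) -> P3. 3 ppages; refcounts: pp0:1 pp1:4 pp2:3
Op 8: read(P1, v0) -> 133. No state change.
Op 9: write(P3, v0, 153). refcount(pp2)=3>1 -> COPY to pp3. 4 ppages; refcounts: pp0:1 pp1:4 pp2:2 pp3:1

Answer: 4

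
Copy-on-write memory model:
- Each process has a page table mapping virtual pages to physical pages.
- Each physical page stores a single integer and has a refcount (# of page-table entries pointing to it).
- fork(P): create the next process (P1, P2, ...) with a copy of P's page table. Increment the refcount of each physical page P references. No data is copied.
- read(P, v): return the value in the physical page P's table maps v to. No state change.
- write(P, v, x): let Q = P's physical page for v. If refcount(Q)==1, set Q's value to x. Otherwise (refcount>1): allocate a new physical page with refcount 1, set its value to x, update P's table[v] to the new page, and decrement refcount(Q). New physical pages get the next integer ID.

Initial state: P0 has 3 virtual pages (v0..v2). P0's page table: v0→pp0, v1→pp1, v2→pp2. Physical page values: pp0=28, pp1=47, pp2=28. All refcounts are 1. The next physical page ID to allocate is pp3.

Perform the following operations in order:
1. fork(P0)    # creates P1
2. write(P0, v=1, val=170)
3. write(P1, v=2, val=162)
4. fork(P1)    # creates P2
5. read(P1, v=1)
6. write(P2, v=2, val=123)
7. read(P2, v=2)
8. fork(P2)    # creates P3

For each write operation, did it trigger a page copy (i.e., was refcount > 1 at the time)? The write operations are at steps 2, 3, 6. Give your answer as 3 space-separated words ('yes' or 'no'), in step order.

Op 1: fork(P0) -> P1. 3 ppages; refcounts: pp0:2 pp1:2 pp2:2
Op 2: write(P0, v1, 170). refcount(pp1)=2>1 -> COPY to pp3. 4 ppages; refcounts: pp0:2 pp1:1 pp2:2 pp3:1
Op 3: write(P1, v2, 162). refcount(pp2)=2>1 -> COPY to pp4. 5 ppages; refcounts: pp0:2 pp1:1 pp2:1 pp3:1 pp4:1
Op 4: fork(P1) -> P2. 5 ppages; refcounts: pp0:3 pp1:2 pp2:1 pp3:1 pp4:2
Op 5: read(P1, v1) -> 47. No state change.
Op 6: write(P2, v2, 123). refcount(pp4)=2>1 -> COPY to pp5. 6 ppages; refcounts: pp0:3 pp1:2 pp2:1 pp3:1 pp4:1 pp5:1
Op 7: read(P2, v2) -> 123. No state change.
Op 8: fork(P2) -> P3. 6 ppages; refcounts: pp0:4 pp1:3 pp2:1 pp3:1 pp4:1 pp5:2

yes yes yes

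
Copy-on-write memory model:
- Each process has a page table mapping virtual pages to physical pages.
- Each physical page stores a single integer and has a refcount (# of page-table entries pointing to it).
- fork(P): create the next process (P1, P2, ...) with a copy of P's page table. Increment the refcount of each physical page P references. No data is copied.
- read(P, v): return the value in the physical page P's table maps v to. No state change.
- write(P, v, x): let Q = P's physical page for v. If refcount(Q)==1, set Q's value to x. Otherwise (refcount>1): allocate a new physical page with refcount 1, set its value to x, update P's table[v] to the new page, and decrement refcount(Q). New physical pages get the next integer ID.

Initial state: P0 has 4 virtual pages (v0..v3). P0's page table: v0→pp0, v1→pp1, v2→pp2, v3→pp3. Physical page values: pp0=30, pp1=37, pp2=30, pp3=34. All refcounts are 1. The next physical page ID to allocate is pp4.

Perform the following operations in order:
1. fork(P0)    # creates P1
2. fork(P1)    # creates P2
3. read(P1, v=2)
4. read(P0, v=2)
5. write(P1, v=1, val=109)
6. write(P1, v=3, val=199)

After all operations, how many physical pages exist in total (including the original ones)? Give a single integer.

Op 1: fork(P0) -> P1. 4 ppages; refcounts: pp0:2 pp1:2 pp2:2 pp3:2
Op 2: fork(P1) -> P2. 4 ppages; refcounts: pp0:3 pp1:3 pp2:3 pp3:3
Op 3: read(P1, v2) -> 30. No state change.
Op 4: read(P0, v2) -> 30. No state change.
Op 5: write(P1, v1, 109). refcount(pp1)=3>1 -> COPY to pp4. 5 ppages; refcounts: pp0:3 pp1:2 pp2:3 pp3:3 pp4:1
Op 6: write(P1, v3, 199). refcount(pp3)=3>1 -> COPY to pp5. 6 ppages; refcounts: pp0:3 pp1:2 pp2:3 pp3:2 pp4:1 pp5:1

Answer: 6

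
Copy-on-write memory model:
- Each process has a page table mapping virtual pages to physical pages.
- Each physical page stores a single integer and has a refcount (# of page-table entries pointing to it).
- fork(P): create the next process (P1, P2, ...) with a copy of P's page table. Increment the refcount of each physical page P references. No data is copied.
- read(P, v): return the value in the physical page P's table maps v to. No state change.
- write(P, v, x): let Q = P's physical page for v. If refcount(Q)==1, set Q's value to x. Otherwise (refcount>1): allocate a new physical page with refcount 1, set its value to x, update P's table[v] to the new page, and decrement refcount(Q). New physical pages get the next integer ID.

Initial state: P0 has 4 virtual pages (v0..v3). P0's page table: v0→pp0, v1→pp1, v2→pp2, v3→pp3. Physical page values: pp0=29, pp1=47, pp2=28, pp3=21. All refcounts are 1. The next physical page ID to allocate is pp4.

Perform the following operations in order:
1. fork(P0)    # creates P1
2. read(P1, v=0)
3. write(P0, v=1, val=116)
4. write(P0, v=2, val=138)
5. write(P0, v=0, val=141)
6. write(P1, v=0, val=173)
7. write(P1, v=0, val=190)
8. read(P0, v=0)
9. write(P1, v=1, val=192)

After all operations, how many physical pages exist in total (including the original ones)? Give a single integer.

Answer: 7

Derivation:
Op 1: fork(P0) -> P1. 4 ppages; refcounts: pp0:2 pp1:2 pp2:2 pp3:2
Op 2: read(P1, v0) -> 29. No state change.
Op 3: write(P0, v1, 116). refcount(pp1)=2>1 -> COPY to pp4. 5 ppages; refcounts: pp0:2 pp1:1 pp2:2 pp3:2 pp4:1
Op 4: write(P0, v2, 138). refcount(pp2)=2>1 -> COPY to pp5. 6 ppages; refcounts: pp0:2 pp1:1 pp2:1 pp3:2 pp4:1 pp5:1
Op 5: write(P0, v0, 141). refcount(pp0)=2>1 -> COPY to pp6. 7 ppages; refcounts: pp0:1 pp1:1 pp2:1 pp3:2 pp4:1 pp5:1 pp6:1
Op 6: write(P1, v0, 173). refcount(pp0)=1 -> write in place. 7 ppages; refcounts: pp0:1 pp1:1 pp2:1 pp3:2 pp4:1 pp5:1 pp6:1
Op 7: write(P1, v0, 190). refcount(pp0)=1 -> write in place. 7 ppages; refcounts: pp0:1 pp1:1 pp2:1 pp3:2 pp4:1 pp5:1 pp6:1
Op 8: read(P0, v0) -> 141. No state change.
Op 9: write(P1, v1, 192). refcount(pp1)=1 -> write in place. 7 ppages; refcounts: pp0:1 pp1:1 pp2:1 pp3:2 pp4:1 pp5:1 pp6:1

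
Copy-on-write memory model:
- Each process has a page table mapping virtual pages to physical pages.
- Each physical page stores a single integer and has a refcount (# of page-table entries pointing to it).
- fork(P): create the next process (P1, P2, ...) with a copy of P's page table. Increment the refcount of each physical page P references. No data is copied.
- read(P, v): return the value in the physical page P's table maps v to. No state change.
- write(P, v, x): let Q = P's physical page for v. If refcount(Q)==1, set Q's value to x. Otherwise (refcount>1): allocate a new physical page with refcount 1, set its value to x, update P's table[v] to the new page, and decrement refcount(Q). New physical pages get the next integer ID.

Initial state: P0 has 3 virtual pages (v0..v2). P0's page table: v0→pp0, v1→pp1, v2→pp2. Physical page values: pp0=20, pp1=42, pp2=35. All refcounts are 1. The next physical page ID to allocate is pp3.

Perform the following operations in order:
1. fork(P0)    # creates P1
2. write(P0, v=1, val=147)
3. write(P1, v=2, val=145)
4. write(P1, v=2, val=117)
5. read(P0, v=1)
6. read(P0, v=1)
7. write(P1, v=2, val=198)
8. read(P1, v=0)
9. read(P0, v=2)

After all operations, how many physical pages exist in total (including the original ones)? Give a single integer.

Answer: 5

Derivation:
Op 1: fork(P0) -> P1. 3 ppages; refcounts: pp0:2 pp1:2 pp2:2
Op 2: write(P0, v1, 147). refcount(pp1)=2>1 -> COPY to pp3. 4 ppages; refcounts: pp0:2 pp1:1 pp2:2 pp3:1
Op 3: write(P1, v2, 145). refcount(pp2)=2>1 -> COPY to pp4. 5 ppages; refcounts: pp0:2 pp1:1 pp2:1 pp3:1 pp4:1
Op 4: write(P1, v2, 117). refcount(pp4)=1 -> write in place. 5 ppages; refcounts: pp0:2 pp1:1 pp2:1 pp3:1 pp4:1
Op 5: read(P0, v1) -> 147. No state change.
Op 6: read(P0, v1) -> 147. No state change.
Op 7: write(P1, v2, 198). refcount(pp4)=1 -> write in place. 5 ppages; refcounts: pp0:2 pp1:1 pp2:1 pp3:1 pp4:1
Op 8: read(P1, v0) -> 20. No state change.
Op 9: read(P0, v2) -> 35. No state change.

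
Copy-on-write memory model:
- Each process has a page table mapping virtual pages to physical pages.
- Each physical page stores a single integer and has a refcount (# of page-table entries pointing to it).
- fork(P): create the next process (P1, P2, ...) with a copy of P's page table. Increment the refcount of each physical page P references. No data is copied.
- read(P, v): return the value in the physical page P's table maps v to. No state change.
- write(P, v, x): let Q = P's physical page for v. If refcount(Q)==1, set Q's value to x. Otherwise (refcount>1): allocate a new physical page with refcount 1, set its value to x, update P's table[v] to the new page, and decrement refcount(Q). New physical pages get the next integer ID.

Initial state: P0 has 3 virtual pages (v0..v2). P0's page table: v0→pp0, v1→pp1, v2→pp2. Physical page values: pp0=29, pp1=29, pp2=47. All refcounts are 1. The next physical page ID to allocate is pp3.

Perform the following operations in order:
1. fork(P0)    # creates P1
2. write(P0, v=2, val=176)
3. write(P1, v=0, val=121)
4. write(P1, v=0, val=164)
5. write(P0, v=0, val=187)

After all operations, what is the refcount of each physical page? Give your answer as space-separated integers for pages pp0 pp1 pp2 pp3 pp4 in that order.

Answer: 1 2 1 1 1

Derivation:
Op 1: fork(P0) -> P1. 3 ppages; refcounts: pp0:2 pp1:2 pp2:2
Op 2: write(P0, v2, 176). refcount(pp2)=2>1 -> COPY to pp3. 4 ppages; refcounts: pp0:2 pp1:2 pp2:1 pp3:1
Op 3: write(P1, v0, 121). refcount(pp0)=2>1 -> COPY to pp4. 5 ppages; refcounts: pp0:1 pp1:2 pp2:1 pp3:1 pp4:1
Op 4: write(P1, v0, 164). refcount(pp4)=1 -> write in place. 5 ppages; refcounts: pp0:1 pp1:2 pp2:1 pp3:1 pp4:1
Op 5: write(P0, v0, 187). refcount(pp0)=1 -> write in place. 5 ppages; refcounts: pp0:1 pp1:2 pp2:1 pp3:1 pp4:1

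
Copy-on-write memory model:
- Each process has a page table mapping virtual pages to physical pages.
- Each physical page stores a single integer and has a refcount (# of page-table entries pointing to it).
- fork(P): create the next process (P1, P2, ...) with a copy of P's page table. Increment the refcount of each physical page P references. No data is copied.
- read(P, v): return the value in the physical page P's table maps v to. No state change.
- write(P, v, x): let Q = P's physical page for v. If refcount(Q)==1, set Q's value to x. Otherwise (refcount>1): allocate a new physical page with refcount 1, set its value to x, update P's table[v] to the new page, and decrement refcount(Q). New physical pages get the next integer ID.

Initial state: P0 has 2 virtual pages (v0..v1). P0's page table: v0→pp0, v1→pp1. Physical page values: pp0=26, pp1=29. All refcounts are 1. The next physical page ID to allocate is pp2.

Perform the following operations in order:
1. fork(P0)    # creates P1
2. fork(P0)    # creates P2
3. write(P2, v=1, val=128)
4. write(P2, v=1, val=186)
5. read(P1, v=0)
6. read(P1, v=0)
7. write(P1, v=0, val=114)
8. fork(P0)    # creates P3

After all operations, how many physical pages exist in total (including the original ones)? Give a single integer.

Answer: 4

Derivation:
Op 1: fork(P0) -> P1. 2 ppages; refcounts: pp0:2 pp1:2
Op 2: fork(P0) -> P2. 2 ppages; refcounts: pp0:3 pp1:3
Op 3: write(P2, v1, 128). refcount(pp1)=3>1 -> COPY to pp2. 3 ppages; refcounts: pp0:3 pp1:2 pp2:1
Op 4: write(P2, v1, 186). refcount(pp2)=1 -> write in place. 3 ppages; refcounts: pp0:3 pp1:2 pp2:1
Op 5: read(P1, v0) -> 26. No state change.
Op 6: read(P1, v0) -> 26. No state change.
Op 7: write(P1, v0, 114). refcount(pp0)=3>1 -> COPY to pp3. 4 ppages; refcounts: pp0:2 pp1:2 pp2:1 pp3:1
Op 8: fork(P0) -> P3. 4 ppages; refcounts: pp0:3 pp1:3 pp2:1 pp3:1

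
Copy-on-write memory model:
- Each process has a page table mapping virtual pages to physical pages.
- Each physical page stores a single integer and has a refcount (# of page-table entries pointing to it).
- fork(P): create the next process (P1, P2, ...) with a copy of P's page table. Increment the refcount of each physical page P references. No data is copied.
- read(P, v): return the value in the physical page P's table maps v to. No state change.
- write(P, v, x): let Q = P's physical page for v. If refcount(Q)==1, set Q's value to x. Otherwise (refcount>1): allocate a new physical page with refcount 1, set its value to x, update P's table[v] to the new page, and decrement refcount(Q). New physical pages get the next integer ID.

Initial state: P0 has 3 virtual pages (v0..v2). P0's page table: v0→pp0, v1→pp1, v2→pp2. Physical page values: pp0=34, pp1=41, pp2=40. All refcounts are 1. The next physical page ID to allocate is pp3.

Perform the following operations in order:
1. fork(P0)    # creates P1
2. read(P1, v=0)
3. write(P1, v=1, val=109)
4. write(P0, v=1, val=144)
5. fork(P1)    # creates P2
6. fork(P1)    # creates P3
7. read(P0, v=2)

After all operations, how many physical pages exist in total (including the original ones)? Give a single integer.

Answer: 4

Derivation:
Op 1: fork(P0) -> P1. 3 ppages; refcounts: pp0:2 pp1:2 pp2:2
Op 2: read(P1, v0) -> 34. No state change.
Op 3: write(P1, v1, 109). refcount(pp1)=2>1 -> COPY to pp3. 4 ppages; refcounts: pp0:2 pp1:1 pp2:2 pp3:1
Op 4: write(P0, v1, 144). refcount(pp1)=1 -> write in place. 4 ppages; refcounts: pp0:2 pp1:1 pp2:2 pp3:1
Op 5: fork(P1) -> P2. 4 ppages; refcounts: pp0:3 pp1:1 pp2:3 pp3:2
Op 6: fork(P1) -> P3. 4 ppages; refcounts: pp0:4 pp1:1 pp2:4 pp3:3
Op 7: read(P0, v2) -> 40. No state change.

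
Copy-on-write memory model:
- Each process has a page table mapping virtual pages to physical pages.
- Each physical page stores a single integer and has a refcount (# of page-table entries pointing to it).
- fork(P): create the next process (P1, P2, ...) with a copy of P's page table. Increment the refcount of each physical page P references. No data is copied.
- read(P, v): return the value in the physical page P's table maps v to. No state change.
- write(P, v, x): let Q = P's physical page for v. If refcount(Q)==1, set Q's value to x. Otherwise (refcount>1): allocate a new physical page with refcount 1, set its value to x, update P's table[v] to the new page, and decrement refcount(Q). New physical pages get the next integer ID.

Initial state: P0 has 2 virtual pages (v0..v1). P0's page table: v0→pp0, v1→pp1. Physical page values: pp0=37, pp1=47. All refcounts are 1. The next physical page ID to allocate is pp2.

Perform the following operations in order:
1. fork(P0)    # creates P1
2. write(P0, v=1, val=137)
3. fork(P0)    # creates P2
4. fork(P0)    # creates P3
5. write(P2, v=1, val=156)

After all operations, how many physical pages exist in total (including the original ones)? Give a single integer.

Op 1: fork(P0) -> P1. 2 ppages; refcounts: pp0:2 pp1:2
Op 2: write(P0, v1, 137). refcount(pp1)=2>1 -> COPY to pp2. 3 ppages; refcounts: pp0:2 pp1:1 pp2:1
Op 3: fork(P0) -> P2. 3 ppages; refcounts: pp0:3 pp1:1 pp2:2
Op 4: fork(P0) -> P3. 3 ppages; refcounts: pp0:4 pp1:1 pp2:3
Op 5: write(P2, v1, 156). refcount(pp2)=3>1 -> COPY to pp3. 4 ppages; refcounts: pp0:4 pp1:1 pp2:2 pp3:1

Answer: 4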